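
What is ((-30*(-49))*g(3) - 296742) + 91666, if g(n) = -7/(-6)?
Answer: -203361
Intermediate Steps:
g(n) = 7/6 (g(n) = -7*(-1/6) = 7/6)
((-30*(-49))*g(3) - 296742) + 91666 = (-30*(-49)*(7/6) - 296742) + 91666 = (1470*(7/6) - 296742) + 91666 = (1715 - 296742) + 91666 = -295027 + 91666 = -203361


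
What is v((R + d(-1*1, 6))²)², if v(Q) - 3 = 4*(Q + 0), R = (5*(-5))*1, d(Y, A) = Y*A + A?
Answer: 6265009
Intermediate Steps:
d(Y, A) = A + A*Y (d(Y, A) = A*Y + A = A + A*Y)
R = -25 (R = -25*1 = -25)
v(Q) = 3 + 4*Q (v(Q) = 3 + 4*(Q + 0) = 3 + 4*Q)
v((R + d(-1*1, 6))²)² = (3 + 4*(-25 + 6*(1 - 1*1))²)² = (3 + 4*(-25 + 6*(1 - 1))²)² = (3 + 4*(-25 + 6*0)²)² = (3 + 4*(-25 + 0)²)² = (3 + 4*(-25)²)² = (3 + 4*625)² = (3 + 2500)² = 2503² = 6265009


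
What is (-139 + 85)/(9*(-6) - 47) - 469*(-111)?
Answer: 5258013/101 ≈ 52060.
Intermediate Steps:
(-139 + 85)/(9*(-6) - 47) - 469*(-111) = -54/(-54 - 47) + 52059 = -54/(-101) + 52059 = -54*(-1/101) + 52059 = 54/101 + 52059 = 5258013/101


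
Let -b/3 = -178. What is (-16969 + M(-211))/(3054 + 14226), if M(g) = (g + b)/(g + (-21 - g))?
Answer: -5573/5670 ≈ -0.98289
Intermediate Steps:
b = 534 (b = -3*(-178) = 534)
M(g) = -178/7 - g/21 (M(g) = (g + 534)/(g + (-21 - g)) = (534 + g)/(-21) = (534 + g)*(-1/21) = -178/7 - g/21)
(-16969 + M(-211))/(3054 + 14226) = (-16969 + (-178/7 - 1/21*(-211)))/(3054 + 14226) = (-16969 + (-178/7 + 211/21))/17280 = (-16969 - 323/21)*(1/17280) = -356672/21*1/17280 = -5573/5670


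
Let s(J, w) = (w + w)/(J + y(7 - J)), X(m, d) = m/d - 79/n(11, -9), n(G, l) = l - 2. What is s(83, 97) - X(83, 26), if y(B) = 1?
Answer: -24218/3003 ≈ -8.0646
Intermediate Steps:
n(G, l) = -2 + l
X(m, d) = 79/11 + m/d (X(m, d) = m/d - 79/(-2 - 9) = m/d - 79/(-11) = m/d - 79*(-1/11) = m/d + 79/11 = 79/11 + m/d)
s(J, w) = 2*w/(1 + J) (s(J, w) = (w + w)/(J + 1) = (2*w)/(1 + J) = 2*w/(1 + J))
s(83, 97) - X(83, 26) = 2*97/(1 + 83) - (79/11 + 83/26) = 2*97/84 - (79/11 + 83*(1/26)) = 2*97*(1/84) - (79/11 + 83/26) = 97/42 - 1*2967/286 = 97/42 - 2967/286 = -24218/3003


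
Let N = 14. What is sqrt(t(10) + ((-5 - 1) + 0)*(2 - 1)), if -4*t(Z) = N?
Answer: I*sqrt(38)/2 ≈ 3.0822*I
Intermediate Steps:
t(Z) = -7/2 (t(Z) = -1/4*14 = -7/2)
sqrt(t(10) + ((-5 - 1) + 0)*(2 - 1)) = sqrt(-7/2 + ((-5 - 1) + 0)*(2 - 1)) = sqrt(-7/2 + (-6 + 0)*1) = sqrt(-7/2 - 6*1) = sqrt(-7/2 - 6) = sqrt(-19/2) = I*sqrt(38)/2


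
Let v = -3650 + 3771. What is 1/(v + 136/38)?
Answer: 19/2367 ≈ 0.0080270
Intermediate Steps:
v = 121
1/(v + 136/38) = 1/(121 + 136/38) = 1/(121 + (1/38)*136) = 1/(121 + 68/19) = 1/(2367/19) = 19/2367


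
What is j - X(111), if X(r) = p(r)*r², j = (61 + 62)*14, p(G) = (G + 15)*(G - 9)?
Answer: -158347770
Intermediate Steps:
p(G) = (-9 + G)*(15 + G) (p(G) = (15 + G)*(-9 + G) = (-9 + G)*(15 + G))
j = 1722 (j = 123*14 = 1722)
X(r) = r²*(-135 + r² + 6*r) (X(r) = (-135 + r² + 6*r)*r² = r²*(-135 + r² + 6*r))
j - X(111) = 1722 - 111²*(-135 + 111² + 6*111) = 1722 - 12321*(-135 + 12321 + 666) = 1722 - 12321*12852 = 1722 - 1*158349492 = 1722 - 158349492 = -158347770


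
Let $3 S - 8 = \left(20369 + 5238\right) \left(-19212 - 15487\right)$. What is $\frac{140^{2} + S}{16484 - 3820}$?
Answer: $- \frac{296159495}{12664} \approx -23386.0$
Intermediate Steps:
$S = -296179095$ ($S = \frac{8}{3} + \frac{\left(20369 + 5238\right) \left(-19212 - 15487\right)}{3} = \frac{8}{3} + \frac{25607 \left(-34699\right)}{3} = \frac{8}{3} + \frac{1}{3} \left(-888537293\right) = \frac{8}{3} - \frac{888537293}{3} = -296179095$)
$\frac{140^{2} + S}{16484 - 3820} = \frac{140^{2} - 296179095}{16484 - 3820} = \frac{19600 - 296179095}{12664} = \left(-296159495\right) \frac{1}{12664} = - \frac{296159495}{12664}$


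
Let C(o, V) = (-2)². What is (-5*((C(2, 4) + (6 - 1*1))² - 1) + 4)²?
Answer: 156816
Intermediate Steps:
C(o, V) = 4
(-5*((C(2, 4) + (6 - 1*1))² - 1) + 4)² = (-5*((4 + (6 - 1*1))² - 1) + 4)² = (-5*((4 + (6 - 1))² - 1) + 4)² = (-5*((4 + 5)² - 1) + 4)² = (-5*(9² - 1) + 4)² = (-5*(81 - 1) + 4)² = (-5*80 + 4)² = (-400 + 4)² = (-396)² = 156816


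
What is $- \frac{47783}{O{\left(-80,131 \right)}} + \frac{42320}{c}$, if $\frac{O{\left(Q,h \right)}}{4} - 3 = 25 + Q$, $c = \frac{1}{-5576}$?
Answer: $- \frac{49083026777}{208} \approx -2.3598 \cdot 10^{8}$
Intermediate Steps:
$c = - \frac{1}{5576} \approx -0.00017934$
$O{\left(Q,h \right)} = 112 + 4 Q$ ($O{\left(Q,h \right)} = 12 + 4 \left(25 + Q\right) = 12 + \left(100 + 4 Q\right) = 112 + 4 Q$)
$- \frac{47783}{O{\left(-80,131 \right)}} + \frac{42320}{c} = - \frac{47783}{112 + 4 \left(-80\right)} + \frac{42320}{- \frac{1}{5576}} = - \frac{47783}{112 - 320} + 42320 \left(-5576\right) = - \frac{47783}{-208} - 235976320 = \left(-47783\right) \left(- \frac{1}{208}\right) - 235976320 = \frac{47783}{208} - 235976320 = - \frac{49083026777}{208}$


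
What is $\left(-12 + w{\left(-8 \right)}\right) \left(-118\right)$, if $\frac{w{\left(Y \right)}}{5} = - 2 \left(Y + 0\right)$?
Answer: $-8024$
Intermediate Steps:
$w{\left(Y \right)} = - 10 Y$ ($w{\left(Y \right)} = 5 \left(- 2 \left(Y + 0\right)\right) = 5 \left(- 2 Y\right) = - 10 Y$)
$\left(-12 + w{\left(-8 \right)}\right) \left(-118\right) = \left(-12 - -80\right) \left(-118\right) = \left(-12 + 80\right) \left(-118\right) = 68 \left(-118\right) = -8024$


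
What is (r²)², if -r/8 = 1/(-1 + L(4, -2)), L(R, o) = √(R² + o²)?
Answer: 4096/(1 - 2*√5)⁴ ≈ 28.182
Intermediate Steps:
r = -8/(-1 + 2*√5) (r = -8/(-1 + √(4² + (-2)²)) = -8/(-1 + √(16 + 4)) = -8/(-1 + √20) = -8/(-1 + 2*√5) ≈ -2.3041)
(r²)² = ((-8/19 - 16*√5/19)²)² = (-8/19 - 16*√5/19)⁴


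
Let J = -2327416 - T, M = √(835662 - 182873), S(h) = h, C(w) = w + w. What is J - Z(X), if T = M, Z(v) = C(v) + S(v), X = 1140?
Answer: -2330836 - √652789 ≈ -2.3316e+6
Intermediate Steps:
C(w) = 2*w
Z(v) = 3*v (Z(v) = 2*v + v = 3*v)
M = √652789 ≈ 807.95
T = √652789 ≈ 807.95
J = -2327416 - √652789 ≈ -2.3282e+6
J - Z(X) = (-2327416 - √652789) - 3*1140 = (-2327416 - √652789) - 1*3420 = (-2327416 - √652789) - 3420 = -2330836 - √652789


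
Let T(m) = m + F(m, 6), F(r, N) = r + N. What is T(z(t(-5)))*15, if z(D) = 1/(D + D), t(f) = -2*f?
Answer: 183/2 ≈ 91.500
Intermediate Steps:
F(r, N) = N + r
z(D) = 1/(2*D)
T(m) = 6 + 2*m (T(m) = m + (6 + m) = 6 + 2*m)
T(z(t(-5)))*15 = (6 + 2*(1/(2*((-2*(-5))))))*15 = (6 + 2*((1/2)/10))*15 = (6 + 2*((1/2)*(1/10)))*15 = (6 + 2*(1/20))*15 = (6 + 1/10)*15 = (61/10)*15 = 183/2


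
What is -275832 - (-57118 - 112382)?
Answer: -106332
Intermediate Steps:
-275832 - (-57118 - 112382) = -275832 - 1*(-169500) = -275832 + 169500 = -106332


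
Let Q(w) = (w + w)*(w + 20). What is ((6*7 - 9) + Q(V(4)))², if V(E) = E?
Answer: 50625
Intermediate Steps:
Q(w) = 2*w*(20 + w) (Q(w) = (2*w)*(20 + w) = 2*w*(20 + w))
((6*7 - 9) + Q(V(4)))² = ((6*7 - 9) + 2*4*(20 + 4))² = ((42 - 9) + 2*4*24)² = (33 + 192)² = 225² = 50625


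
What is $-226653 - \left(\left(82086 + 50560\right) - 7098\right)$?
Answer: $-352201$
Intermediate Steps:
$-226653 - \left(\left(82086 + 50560\right) - 7098\right) = -226653 - \left(132646 - 7098\right) = -226653 - 125548 = -352201$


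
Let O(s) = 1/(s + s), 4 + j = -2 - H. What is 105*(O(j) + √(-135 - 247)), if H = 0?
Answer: -35/4 + 105*I*√382 ≈ -8.75 + 2052.2*I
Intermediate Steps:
j = -6 (j = -4 + (-2 - 1*0) = -4 + (-2 + 0) = -4 - 2 = -6)
O(s) = 1/(2*s)
105*(O(j) + √(-135 - 247)) = 105*((½)/(-6) + √(-135 - 247)) = 105*((½)*(-⅙) + √(-382)) = 105*(-1/12 + I*√382) = -35/4 + 105*I*√382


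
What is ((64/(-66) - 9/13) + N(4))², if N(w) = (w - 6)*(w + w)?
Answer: 57410929/184041 ≈ 311.95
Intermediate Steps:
N(w) = 2*w*(-6 + w) (N(w) = (-6 + w)*(2*w) = 2*w*(-6 + w))
((64/(-66) - 9/13) + N(4))² = ((64/(-66) - 9/13) + 2*4*(-6 + 4))² = ((64*(-1/66) - 9*1/13) + 2*4*(-2))² = ((-32/33 - 9/13) - 16)² = (-713/429 - 16)² = (-7577/429)² = 57410929/184041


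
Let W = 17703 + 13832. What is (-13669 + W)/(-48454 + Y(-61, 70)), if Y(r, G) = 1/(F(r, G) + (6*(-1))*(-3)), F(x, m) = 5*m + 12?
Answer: -6789080/18412519 ≈ -0.36872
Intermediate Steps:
F(x, m) = 12 + 5*m
W = 31535
Y(r, G) = 1/(30 + 5*G) (Y(r, G) = 1/((12 + 5*G) + (6*(-1))*(-3)) = 1/((12 + 5*G) - 6*(-3)) = 1/((12 + 5*G) + 18) = 1/(30 + 5*G))
(-13669 + W)/(-48454 + Y(-61, 70)) = (-13669 + 31535)/(-48454 + 1/(5*(6 + 70))) = 17866/(-48454 + (⅕)/76) = 17866/(-48454 + (⅕)*(1/76)) = 17866/(-48454 + 1/380) = 17866/(-18412519/380) = 17866*(-380/18412519) = -6789080/18412519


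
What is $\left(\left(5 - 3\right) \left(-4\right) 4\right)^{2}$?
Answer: $1024$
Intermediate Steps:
$\left(\left(5 - 3\right) \left(-4\right) 4\right)^{2} = \left(2 \left(-4\right) 4\right)^{2} = \left(\left(-8\right) 4\right)^{2} = \left(-32\right)^{2} = 1024$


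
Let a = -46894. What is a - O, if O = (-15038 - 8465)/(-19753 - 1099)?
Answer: -977857191/20852 ≈ -46895.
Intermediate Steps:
O = 23503/20852 (O = -23503/(-20852) = -23503*(-1/20852) = 23503/20852 ≈ 1.1271)
a - O = -46894 - 1*23503/20852 = -46894 - 23503/20852 = -977857191/20852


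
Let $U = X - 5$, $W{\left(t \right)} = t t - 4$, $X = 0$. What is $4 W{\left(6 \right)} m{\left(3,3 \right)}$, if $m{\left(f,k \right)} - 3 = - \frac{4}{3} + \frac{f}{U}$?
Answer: $\frac{2048}{15} \approx 136.53$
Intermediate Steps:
$W{\left(t \right)} = -4 + t^{2}$ ($W{\left(t \right)} = t^{2} - 4 = -4 + t^{2}$)
$U = -5$ ($U = 0 - 5 = -5$)
$m{\left(f,k \right)} = \frac{5}{3} - \frac{f}{5}$ ($m{\left(f,k \right)} = 3 + \left(- \frac{4}{3} + \frac{f}{-5}\right) = 3 + \left(\left(-4\right) \frac{1}{3} + f \left(- \frac{1}{5}\right)\right) = 3 - \left(\frac{4}{3} + \frac{f}{5}\right) = \frac{5}{3} - \frac{f}{5}$)
$4 W{\left(6 \right)} m{\left(3,3 \right)} = 4 \left(-4 + 6^{2}\right) \left(\frac{5}{3} - \frac{3}{5}\right) = 4 \left(-4 + 36\right) \left(\frac{5}{3} - \frac{3}{5}\right) = 4 \cdot 32 \cdot \frac{16}{15} = 128 \cdot \frac{16}{15} = \frac{2048}{15}$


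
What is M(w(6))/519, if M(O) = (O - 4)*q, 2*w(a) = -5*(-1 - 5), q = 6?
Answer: 22/173 ≈ 0.12717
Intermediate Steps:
w(a) = 15 (w(a) = (-5*(-1 - 5))/2 = (-5*(-6))/2 = (1/2)*30 = 15)
M(O) = -24 + 6*O (M(O) = (O - 4)*6 = (-4 + O)*6 = -24 + 6*O)
M(w(6))/519 = (-24 + 6*15)/519 = (-24 + 90)*(1/519) = 66*(1/519) = 22/173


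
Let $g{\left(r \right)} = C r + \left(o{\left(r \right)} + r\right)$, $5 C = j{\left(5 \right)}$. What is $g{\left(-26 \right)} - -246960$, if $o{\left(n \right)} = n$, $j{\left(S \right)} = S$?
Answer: $246882$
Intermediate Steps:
$C = 1$ ($C = \frac{1}{5} \cdot 5 = 1$)
$g{\left(r \right)} = 3 r$ ($g{\left(r \right)} = 1 r + \left(r + r\right) = r + 2 r = 3 r$)
$g{\left(-26 \right)} - -246960 = 3 \left(-26\right) - -246960 = -78 + 246960 = 246882$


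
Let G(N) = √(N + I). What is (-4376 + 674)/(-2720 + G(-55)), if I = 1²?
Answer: 5034720/3699227 + 5553*I*√6/3699227 ≈ 1.361 + 0.003677*I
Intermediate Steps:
I = 1
G(N) = √(1 + N) (G(N) = √(N + 1) = √(1 + N))
(-4376 + 674)/(-2720 + G(-55)) = (-4376 + 674)/(-2720 + √(1 - 55)) = -3702/(-2720 + √(-54)) = -3702/(-2720 + 3*I*√6)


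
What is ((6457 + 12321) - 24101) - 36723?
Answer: -42046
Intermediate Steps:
((6457 + 12321) - 24101) - 36723 = (18778 - 24101) - 36723 = -5323 - 36723 = -42046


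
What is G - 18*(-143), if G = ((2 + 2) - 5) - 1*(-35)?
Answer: 2608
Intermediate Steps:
G = 34 (G = (4 - 5) + 35 = -1 + 35 = 34)
G - 18*(-143) = 34 - 18*(-143) = 34 + 2574 = 2608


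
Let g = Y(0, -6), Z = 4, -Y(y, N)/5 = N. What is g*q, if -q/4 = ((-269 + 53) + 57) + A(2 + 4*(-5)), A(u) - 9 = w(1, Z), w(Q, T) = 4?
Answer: 17520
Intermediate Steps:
Y(y, N) = -5*N
A(u) = 13 (A(u) = 9 + 4 = 13)
g = 30 (g = -5*(-6) = 30)
q = 584 (q = -4*(((-269 + 53) + 57) + 13) = -4*((-216 + 57) + 13) = -4*(-159 + 13) = -4*(-146) = 584)
g*q = 30*584 = 17520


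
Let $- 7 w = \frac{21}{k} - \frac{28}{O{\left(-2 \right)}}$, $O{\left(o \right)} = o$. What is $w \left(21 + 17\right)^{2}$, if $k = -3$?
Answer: $-1444$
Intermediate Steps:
$w = -1$ ($w = - \frac{\frac{21}{-3} - \frac{28}{-2}}{7} = - \frac{21 \left(- \frac{1}{3}\right) - -14}{7} = - \frac{-7 + 14}{7} = \left(- \frac{1}{7}\right) 7 = -1$)
$w \left(21 + 17\right)^{2} = - \left(21 + 17\right)^{2} = - 38^{2} = \left(-1\right) 1444 = -1444$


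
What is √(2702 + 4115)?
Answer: √6817 ≈ 82.565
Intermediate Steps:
√(2702 + 4115) = √6817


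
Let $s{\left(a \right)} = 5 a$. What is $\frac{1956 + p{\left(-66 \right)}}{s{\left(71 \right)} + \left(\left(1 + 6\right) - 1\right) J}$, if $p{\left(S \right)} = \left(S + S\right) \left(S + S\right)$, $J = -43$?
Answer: $\frac{19380}{97} \approx 199.79$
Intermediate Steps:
$p{\left(S \right)} = 4 S^{2}$ ($p{\left(S \right)} = 2 S 2 S = 4 S^{2}$)
$\frac{1956 + p{\left(-66 \right)}}{s{\left(71 \right)} + \left(\left(1 + 6\right) - 1\right) J} = \frac{1956 + 4 \left(-66\right)^{2}}{5 \cdot 71 + \left(\left(1 + 6\right) - 1\right) \left(-43\right)} = \frac{1956 + 4 \cdot 4356}{355 + \left(7 - 1\right) \left(-43\right)} = \frac{1956 + 17424}{355 + 6 \left(-43\right)} = \frac{19380}{355 - 258} = \frac{19380}{97}$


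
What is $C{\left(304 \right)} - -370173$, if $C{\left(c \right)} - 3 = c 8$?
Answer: $372608$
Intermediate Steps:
$C{\left(c \right)} = 3 + 8 c$ ($C{\left(c \right)} = 3 + c 8 = 3 + 8 c$)
$C{\left(304 \right)} - -370173 = \left(3 + 8 \cdot 304\right) - -370173 = \left(3 + 2432\right) + 370173 = 2435 + 370173 = 372608$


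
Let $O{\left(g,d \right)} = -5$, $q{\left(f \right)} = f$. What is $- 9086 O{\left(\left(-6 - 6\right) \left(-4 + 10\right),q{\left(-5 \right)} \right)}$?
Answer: $45430$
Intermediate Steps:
$- 9086 O{\left(\left(-6 - 6\right) \left(-4 + 10\right),q{\left(-5 \right)} \right)} = \left(-9086\right) \left(-5\right) = 45430$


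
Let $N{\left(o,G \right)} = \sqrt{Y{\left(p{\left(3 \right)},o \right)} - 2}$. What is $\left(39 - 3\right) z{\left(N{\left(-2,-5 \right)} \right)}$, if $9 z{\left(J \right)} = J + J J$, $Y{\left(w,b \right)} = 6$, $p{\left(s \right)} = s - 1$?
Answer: $24$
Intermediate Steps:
$p{\left(s \right)} = -1 + s$
$N{\left(o,G \right)} = 2$ ($N{\left(o,G \right)} = \sqrt{6 - 2} = \sqrt{4} = 2$)
$z{\left(J \right)} = \frac{J}{9} + \frac{J^{2}}{9}$ ($z{\left(J \right)} = \frac{J + J J}{9} = \frac{J + J^{2}}{9} = \frac{J}{9} + \frac{J^{2}}{9}$)
$\left(39 - 3\right) z{\left(N{\left(-2,-5 \right)} \right)} = \left(39 - 3\right) \frac{1}{9} \cdot 2 \left(1 + 2\right) = 36 \cdot \frac{1}{9} \cdot 2 \cdot 3 = 36 \cdot \frac{2}{3} = 24$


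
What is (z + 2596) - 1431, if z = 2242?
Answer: 3407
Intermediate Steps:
(z + 2596) - 1431 = (2242 + 2596) - 1431 = 4838 - 1431 = 3407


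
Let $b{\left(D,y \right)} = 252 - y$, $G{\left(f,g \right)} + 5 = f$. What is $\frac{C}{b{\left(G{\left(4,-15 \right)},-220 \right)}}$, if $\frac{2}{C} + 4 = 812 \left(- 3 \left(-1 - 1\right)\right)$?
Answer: $\frac{1}{1148848} \approx 8.7044 \cdot 10^{-7}$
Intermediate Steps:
$G{\left(f,g \right)} = -5 + f$
$C = \frac{1}{2434}$ ($C = \frac{2}{-4 + 812 \left(- 3 \left(-1 - 1\right)\right)} = \frac{2}{-4 + 812 \left(\left(-3\right) \left(-2\right)\right)} = \frac{2}{-4 + 812 \cdot 6} = \frac{2}{-4 + 4872} = \frac{2}{4868} = 2 \cdot \frac{1}{4868} = \frac{1}{2434} \approx 0.00041085$)
$\frac{C}{b{\left(G{\left(4,-15 \right)},-220 \right)}} = \frac{1}{2434 \left(252 - -220\right)} = \frac{1}{2434 \left(252 + 220\right)} = \frac{1}{2434 \cdot 472} = \frac{1}{2434} \cdot \frac{1}{472} = \frac{1}{1148848}$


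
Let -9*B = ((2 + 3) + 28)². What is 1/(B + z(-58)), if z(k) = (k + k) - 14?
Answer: -1/251 ≈ -0.0039841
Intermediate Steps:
B = -121 (B = -((2 + 3) + 28)²/9 = -(5 + 28)²/9 = -⅑*33² = -⅑*1089 = -121)
z(k) = -14 + 2*k (z(k) = 2*k - 14 = -14 + 2*k)
1/(B + z(-58)) = 1/(-121 + (-14 + 2*(-58))) = 1/(-121 + (-14 - 116)) = 1/(-121 - 130) = 1/(-251) = -1/251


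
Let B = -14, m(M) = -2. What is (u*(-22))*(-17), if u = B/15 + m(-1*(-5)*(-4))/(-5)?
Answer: -2992/15 ≈ -199.47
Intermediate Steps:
u = -8/15 (u = -14/15 - 2/(-5) = -14*1/15 - 2*(-⅕) = -14/15 + ⅖ = -8/15 ≈ -0.53333)
(u*(-22))*(-17) = -8/15*(-22)*(-17) = (176/15)*(-17) = -2992/15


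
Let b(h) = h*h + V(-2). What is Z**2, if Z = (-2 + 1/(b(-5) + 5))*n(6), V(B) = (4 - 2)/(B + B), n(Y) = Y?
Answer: 484416/3481 ≈ 139.16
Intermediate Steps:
V(B) = 1/B (V(B) = 2/((2*B)) = 2*(1/(2*B)) = 1/B)
b(h) = -1/2 + h**2 (b(h) = h*h + 1/(-2) = h**2 - 1/2 = -1/2 + h**2)
Z = -696/59 (Z = (-2 + 1/((-1/2 + (-5)**2) + 5))*6 = (-2 + 1/((-1/2 + 25) + 5))*6 = (-2 + 1/(49/2 + 5))*6 = (-2 + 1/(59/2))*6 = (-2 + 2/59)*6 = -116/59*6 = -696/59 ≈ -11.797)
Z**2 = (-696/59)**2 = 484416/3481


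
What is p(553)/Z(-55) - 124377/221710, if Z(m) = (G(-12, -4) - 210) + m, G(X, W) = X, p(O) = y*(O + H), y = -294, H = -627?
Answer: -4857975189/61413670 ≈ -79.103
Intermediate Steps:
p(O) = 184338 - 294*O (p(O) = -294*(O - 627) = -294*(-627 + O) = 184338 - 294*O)
Z(m) = -222 + m (Z(m) = (-12 - 210) + m = -222 + m)
p(553)/Z(-55) - 124377/221710 = (184338 - 294*553)/(-222 - 55) - 124377/221710 = (184338 - 162582)/(-277) - 124377*1/221710 = 21756*(-1/277) - 124377/221710 = -21756/277 - 124377/221710 = -4857975189/61413670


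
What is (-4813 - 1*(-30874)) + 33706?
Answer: 59767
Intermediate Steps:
(-4813 - 1*(-30874)) + 33706 = (-4813 + 30874) + 33706 = 26061 + 33706 = 59767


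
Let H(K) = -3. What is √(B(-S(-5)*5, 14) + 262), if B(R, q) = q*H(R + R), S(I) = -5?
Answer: 2*√55 ≈ 14.832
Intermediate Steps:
B(R, q) = -3*q (B(R, q) = q*(-3) = -3*q)
√(B(-S(-5)*5, 14) + 262) = √(-3*14 + 262) = √(-42 + 262) = √220 = 2*√55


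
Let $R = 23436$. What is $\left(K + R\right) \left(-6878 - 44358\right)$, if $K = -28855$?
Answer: $277647884$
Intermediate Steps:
$\left(K + R\right) \left(-6878 - 44358\right) = \left(-28855 + 23436\right) \left(-6878 - 44358\right) = \left(-5419\right) \left(-51236\right) = 277647884$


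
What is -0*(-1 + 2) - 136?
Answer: -136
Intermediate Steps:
-0*(-1 + 2) - 136 = -0 - 136 = -143*0 - 136 = 0 - 136 = -136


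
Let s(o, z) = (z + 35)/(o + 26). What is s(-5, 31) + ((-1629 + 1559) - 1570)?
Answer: -11458/7 ≈ -1636.9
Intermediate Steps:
s(o, z) = (35 + z)/(26 + o)
s(-5, 31) + ((-1629 + 1559) - 1570) = (35 + 31)/(26 - 5) + ((-1629 + 1559) - 1570) = 66/21 + (-70 - 1570) = (1/21)*66 - 1640 = 22/7 - 1640 = -11458/7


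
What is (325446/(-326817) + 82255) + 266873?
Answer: 38033546710/108939 ≈ 3.4913e+5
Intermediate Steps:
(325446/(-326817) + 82255) + 266873 = (325446*(-1/326817) + 82255) + 266873 = (-108482/108939 + 82255) + 266873 = 8960668963/108939 + 266873 = 38033546710/108939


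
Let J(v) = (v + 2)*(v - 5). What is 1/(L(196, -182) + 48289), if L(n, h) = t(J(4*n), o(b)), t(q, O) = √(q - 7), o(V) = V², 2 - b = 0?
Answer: 48289/2331215234 - 13*√3623/2331215234 ≈ 2.0378e-5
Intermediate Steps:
J(v) = (-5 + v)*(2 + v) (J(v) = (2 + v)*(-5 + v) = (-5 + v)*(2 + v))
b = 2 (b = 2 - 1*0 = 2 + 0 = 2)
t(q, O) = √(-7 + q)
L(n, h) = √(-17 - 12*n + 16*n²) (L(n, h) = √(-7 + (-10 + (4*n)² - 12*n)) = √(-7 + (-10 + 16*n² - 12*n)) = √(-7 + (-10 - 12*n + 16*n²)) = √(-17 - 12*n + 16*n²))
1/(L(196, -182) + 48289) = 1/(√(-17 - 12*196 + 16*196²) + 48289) = 1/(√(-17 - 2352 + 16*38416) + 48289) = 1/(√(-17 - 2352 + 614656) + 48289) = 1/(√612287 + 48289) = 1/(13*√3623 + 48289) = 1/(48289 + 13*√3623)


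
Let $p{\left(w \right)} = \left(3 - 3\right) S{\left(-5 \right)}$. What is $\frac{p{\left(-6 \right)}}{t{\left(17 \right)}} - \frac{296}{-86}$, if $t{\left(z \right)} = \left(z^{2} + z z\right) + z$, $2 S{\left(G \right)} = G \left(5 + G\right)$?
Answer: $\frac{148}{43} \approx 3.4419$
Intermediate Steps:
$S{\left(G \right)} = \frac{G \left(5 + G\right)}{2}$
$t{\left(z \right)} = z + 2 z^{2}$ ($t{\left(z \right)} = \left(z^{2} + z^{2}\right) + z = 2 z^{2} + z = z + 2 z^{2}$)
$p{\left(w \right)} = 0$ ($p{\left(w \right)} = \left(3 - 3\right) \frac{1}{2} \left(-5\right) \left(5 - 5\right) = 0 \cdot \frac{1}{2} \left(-5\right) 0 = 0 \cdot 0 = 0$)
$\frac{p{\left(-6 \right)}}{t{\left(17 \right)}} - \frac{296}{-86} = \frac{0}{17 \left(1 + 2 \cdot 17\right)} - \frac{296}{-86} = \frac{0}{17 \left(1 + 34\right)} - - \frac{148}{43} = \frac{0}{17 \cdot 35} + \frac{148}{43} = \frac{0}{595} + \frac{148}{43} = 0 \cdot \frac{1}{595} + \frac{148}{43} = 0 + \frac{148}{43} = \frac{148}{43}$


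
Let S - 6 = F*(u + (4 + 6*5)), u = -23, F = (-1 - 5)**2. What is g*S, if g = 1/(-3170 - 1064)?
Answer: -201/2117 ≈ -0.094946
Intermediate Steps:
F = 36 (F = (-6)**2 = 36)
S = 402 (S = 6 + 36*(-23 + (4 + 6*5)) = 6 + 36*(-23 + (4 + 30)) = 6 + 36*(-23 + 34) = 6 + 36*11 = 6 + 396 = 402)
g = -1/4234 (g = 1/(-4234) = -1/4234 ≈ -0.00023618)
g*S = -1/4234*402 = -201/2117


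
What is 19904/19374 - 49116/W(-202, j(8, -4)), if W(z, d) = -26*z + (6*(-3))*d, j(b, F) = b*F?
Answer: -104446609/14113959 ≈ -7.4002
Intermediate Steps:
j(b, F) = F*b
W(z, d) = -26*z - 18*d
19904/19374 - 49116/W(-202, j(8, -4)) = 19904/19374 - 49116/(-26*(-202) - (-72)*8) = 19904*(1/19374) - 49116/(5252 - 18*(-32)) = 9952/9687 - 49116/(5252 + 576) = 9952/9687 - 49116/5828 = 9952/9687 - 49116*1/5828 = 9952/9687 - 12279/1457 = -104446609/14113959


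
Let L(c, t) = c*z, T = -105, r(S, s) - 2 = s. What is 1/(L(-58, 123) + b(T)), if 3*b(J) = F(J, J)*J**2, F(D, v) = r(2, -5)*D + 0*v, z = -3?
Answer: 1/1157799 ≈ 8.6371e-7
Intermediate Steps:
r(S, s) = 2 + s
L(c, t) = -3*c (L(c, t) = c*(-3) = -3*c)
F(D, v) = -3*D (F(D, v) = (2 - 5)*D + 0*v = -3*D + 0 = -3*D)
b(J) = -J**3 (b(J) = ((-3*J)*J**2)/3 = (-3*J**3)/3 = -J**3)
1/(L(-58, 123) + b(T)) = 1/(-3*(-58) - 1*(-105)**3) = 1/(174 - 1*(-1157625)) = 1/(174 + 1157625) = 1/1157799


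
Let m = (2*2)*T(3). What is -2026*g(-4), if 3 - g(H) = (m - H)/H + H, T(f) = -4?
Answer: -8104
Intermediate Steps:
m = -16 (m = (2*2)*(-4) = 4*(-4) = -16)
g(H) = 3 - H - (-16 - H)/H (g(H) = 3 - ((-16 - H)/H + H) = 3 - (H + (-16 - H)/H) = 3 + (-H - (-16 - H)/H) = 3 - H - (-16 - H)/H)
-2026*g(-4) = -2026*(4 - 1*(-4) + 16/(-4)) = -2026*(4 + 4 + 16*(-¼)) = -2026*(4 + 4 - 4) = -2026*4 = -8104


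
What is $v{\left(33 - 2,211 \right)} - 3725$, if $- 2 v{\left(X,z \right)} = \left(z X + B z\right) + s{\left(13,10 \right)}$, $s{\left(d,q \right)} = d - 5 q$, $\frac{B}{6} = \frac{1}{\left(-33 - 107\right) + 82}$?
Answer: $- \frac{404033}{58} \approx -6966.1$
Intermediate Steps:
$B = - \frac{3}{29}$ ($B = \frac{6}{\left(-33 - 107\right) + 82} = \frac{6}{-140 + 82} = \frac{6}{-58} = 6 \left(- \frac{1}{58}\right) = - \frac{3}{29} \approx -0.10345$)
$v{\left(X,z \right)} = \frac{37}{2} + \frac{3 z}{58} - \frac{X z}{2}$ ($v{\left(X,z \right)} = - \frac{\left(z X - \frac{3 z}{29}\right) + \left(13 - 50\right)}{2} = - \frac{\left(X z - \frac{3 z}{29}\right) + \left(13 - 50\right)}{2} = - \frac{\left(- \frac{3 z}{29} + X z\right) - 37}{2} = - \frac{-37 - \frac{3 z}{29} + X z}{2} = \frac{37}{2} + \frac{3 z}{58} - \frac{X z}{2}$)
$v{\left(33 - 2,211 \right)} - 3725 = \left(\frac{37}{2} + \frac{3}{58} \cdot 211 - \frac{1}{2} \left(33 - 2\right) 211\right) - 3725 = \left(\frac{37}{2} + \frac{633}{58} - \frac{1}{2} \left(33 - 2\right) 211\right) - 3725 = \left(\frac{37}{2} + \frac{633}{58} - \frac{31}{2} \cdot 211\right) - 3725 = \left(\frac{37}{2} + \frac{633}{58} - \frac{6541}{2}\right) - 3725 = - \frac{187983}{58} - 3725 = - \frac{404033}{58}$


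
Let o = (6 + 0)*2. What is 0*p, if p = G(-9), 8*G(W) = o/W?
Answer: 0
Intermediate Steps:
o = 12 (o = 6*2 = 12)
G(W) = 3/(2*W) (G(W) = (12/W)/8 = 3/(2*W))
p = -1/6 (p = (3/2)/(-9) = (3/2)*(-1/9) = -1/6 ≈ -0.16667)
0*p = 0*(-1/6) = 0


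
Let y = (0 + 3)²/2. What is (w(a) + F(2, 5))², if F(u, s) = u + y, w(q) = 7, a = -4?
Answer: 729/4 ≈ 182.25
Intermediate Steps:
y = 9/2 (y = 3²*(½) = 9*(½) = 9/2 ≈ 4.5000)
F(u, s) = 9/2 + u (F(u, s) = u + 9/2 = 9/2 + u)
(w(a) + F(2, 5))² = (7 + (9/2 + 2))² = (7 + 13/2)² = (27/2)² = 729/4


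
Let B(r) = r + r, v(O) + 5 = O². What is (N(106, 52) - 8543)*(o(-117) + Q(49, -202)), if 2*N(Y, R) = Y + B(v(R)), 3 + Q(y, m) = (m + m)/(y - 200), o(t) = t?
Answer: 102593356/151 ≈ 6.7943e+5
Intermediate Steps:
v(O) = -5 + O²
Q(y, m) = -3 + 2*m/(-200 + y) (Q(y, m) = -3 + (m + m)/(y - 200) = -3 + (2*m)/(-200 + y) = -3 + 2*m/(-200 + y))
B(r) = 2*r
N(Y, R) = -5 + R² + Y/2 (N(Y, R) = (Y + 2*(-5 + R²))/2 = (Y + (-10 + 2*R²))/2 = (-10 + Y + 2*R²)/2 = -5 + R² + Y/2)
(N(106, 52) - 8543)*(o(-117) + Q(49, -202)) = ((-5 + 52² + (½)*106) - 8543)*(-117 + (600 - 3*49 + 2*(-202))/(-200 + 49)) = ((-5 + 2704 + 53) - 8543)*(-117 + (600 - 147 - 404)/(-151)) = (2752 - 8543)*(-117 - 1/151*49) = -5791*(-117 - 49/151) = -5791*(-17716/151) = 102593356/151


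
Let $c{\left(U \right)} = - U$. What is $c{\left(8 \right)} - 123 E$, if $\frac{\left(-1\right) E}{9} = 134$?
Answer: $148330$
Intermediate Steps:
$E = -1206$ ($E = \left(-9\right) 134 = -1206$)
$c{\left(8 \right)} - 123 E = \left(-1\right) 8 - -148338 = -8 + 148338 = 148330$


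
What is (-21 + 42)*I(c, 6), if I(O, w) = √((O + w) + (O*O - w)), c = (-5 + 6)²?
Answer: 21*√2 ≈ 29.698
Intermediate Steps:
c = 1 (c = 1² = 1)
I(O, w) = √(O + O²) (I(O, w) = √((O + w) + (O² - w)) = √(O + O²))
(-21 + 42)*I(c, 6) = (-21 + 42)*√(1*(1 + 1)) = 21*√(1*2) = 21*√2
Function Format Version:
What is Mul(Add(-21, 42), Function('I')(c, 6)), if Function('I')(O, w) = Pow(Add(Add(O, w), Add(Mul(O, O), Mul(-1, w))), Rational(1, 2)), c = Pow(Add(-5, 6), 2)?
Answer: Mul(21, Pow(2, Rational(1, 2))) ≈ 29.698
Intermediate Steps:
c = 1 (c = Pow(1, 2) = 1)
Function('I')(O, w) = Pow(Add(O, Pow(O, 2)), Rational(1, 2)) (Function('I')(O, w) = Pow(Add(Add(O, w), Add(Pow(O, 2), Mul(-1, w))), Rational(1, 2)) = Pow(Add(O, Pow(O, 2)), Rational(1, 2)))
Mul(Add(-21, 42), Function('I')(c, 6)) = Mul(Add(-21, 42), Pow(Mul(1, Add(1, 1)), Rational(1, 2))) = Mul(21, Pow(Mul(1, 2), Rational(1, 2))) = Mul(21, Pow(2, Rational(1, 2)))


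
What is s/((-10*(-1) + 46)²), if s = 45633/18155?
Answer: 6519/8133440 ≈ 0.00080151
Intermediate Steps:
s = 45633/18155 (s = 45633*(1/18155) = 45633/18155 ≈ 2.5135)
s/((-10*(-1) + 46)²) = 45633/(18155*((-10*(-1) + 46)²)) = 45633/(18155*((10 + 46)²)) = 45633/(18155*(56²)) = (45633/18155)/3136 = (45633/18155)*(1/3136) = 6519/8133440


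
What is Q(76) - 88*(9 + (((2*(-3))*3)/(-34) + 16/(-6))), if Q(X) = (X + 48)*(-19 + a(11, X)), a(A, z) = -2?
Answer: -163604/51 ≈ -3207.9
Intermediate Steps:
Q(X) = -1008 - 21*X (Q(X) = (X + 48)*(-19 - 2) = (48 + X)*(-21) = -1008 - 21*X)
Q(76) - 88*(9 + (((2*(-3))*3)/(-34) + 16/(-6))) = (-1008 - 21*76) - 88*(9 + (((2*(-3))*3)/(-34) + 16/(-6))) = (-1008 - 1596) - 88*(9 + (-6*3*(-1/34) + 16*(-⅙))) = -2604 - 88*(9 + (-18*(-1/34) - 8/3)) = -2604 - 88*(9 + (9/17 - 8/3)) = -2604 - 88*(9 - 109/51) = -2604 - 88*350/51 = -2604 - 30800/51 = -163604/51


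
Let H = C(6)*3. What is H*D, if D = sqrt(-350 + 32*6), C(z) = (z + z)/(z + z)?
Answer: 3*I*sqrt(158) ≈ 37.709*I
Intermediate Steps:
C(z) = 1 (C(z) = (2*z)/((2*z)) = (2*z)*(1/(2*z)) = 1)
H = 3 (H = 1*3 = 3)
D = I*sqrt(158) (D = sqrt(-350 + 192) = sqrt(-158) = I*sqrt(158) ≈ 12.57*I)
H*D = 3*(I*sqrt(158)) = 3*I*sqrt(158)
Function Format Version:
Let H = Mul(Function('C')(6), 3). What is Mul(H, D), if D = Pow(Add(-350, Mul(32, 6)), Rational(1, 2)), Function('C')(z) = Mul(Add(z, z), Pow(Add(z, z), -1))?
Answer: Mul(3, I, Pow(158, Rational(1, 2))) ≈ Mul(37.709, I)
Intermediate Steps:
Function('C')(z) = 1 (Function('C')(z) = Mul(Mul(2, z), Pow(Mul(2, z), -1)) = Mul(Mul(2, z), Mul(Rational(1, 2), Pow(z, -1))) = 1)
H = 3 (H = Mul(1, 3) = 3)
D = Mul(I, Pow(158, Rational(1, 2))) (D = Pow(Add(-350, 192), Rational(1, 2)) = Pow(-158, Rational(1, 2)) = Mul(I, Pow(158, Rational(1, 2))) ≈ Mul(12.570, I))
Mul(H, D) = Mul(3, Mul(I, Pow(158, Rational(1, 2)))) = Mul(3, I, Pow(158, Rational(1, 2)))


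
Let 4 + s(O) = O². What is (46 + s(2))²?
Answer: 2116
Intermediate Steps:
s(O) = -4 + O²
(46 + s(2))² = (46 + (-4 + 2²))² = (46 + (-4 + 4))² = (46 + 0)² = 46² = 2116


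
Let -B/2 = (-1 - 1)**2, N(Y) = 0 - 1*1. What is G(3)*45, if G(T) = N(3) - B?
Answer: 315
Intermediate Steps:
N(Y) = -1 (N(Y) = 0 - 1 = -1)
B = -8 (B = -2*(-1 - 1)**2 = -2*(-2)**2 = -2*4 = -8)
G(T) = 7 (G(T) = -1 - 1*(-8) = -1 + 8 = 7)
G(3)*45 = 7*45 = 315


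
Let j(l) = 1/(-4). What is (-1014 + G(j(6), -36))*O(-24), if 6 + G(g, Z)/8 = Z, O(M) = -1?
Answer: 1350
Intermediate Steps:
j(l) = -¼
G(g, Z) = -48 + 8*Z
(-1014 + G(j(6), -36))*O(-24) = (-1014 + (-48 + 8*(-36)))*(-1) = (-1014 + (-48 - 288))*(-1) = (-1014 - 336)*(-1) = -1350*(-1) = 1350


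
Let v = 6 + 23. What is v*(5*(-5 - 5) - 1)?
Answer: -1479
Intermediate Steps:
v = 29
v*(5*(-5 - 5) - 1) = 29*(5*(-5 - 5) - 1) = 29*(5*(-10) - 1) = 29*(-50 - 1) = 29*(-51) = -1479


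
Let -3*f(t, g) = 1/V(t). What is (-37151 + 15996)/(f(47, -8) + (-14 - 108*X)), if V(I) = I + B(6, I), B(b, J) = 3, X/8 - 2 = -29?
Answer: -3173250/3497099 ≈ -0.90740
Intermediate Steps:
X = -216 (X = 16 + 8*(-29) = 16 - 232 = -216)
V(I) = 3 + I (V(I) = I + 3 = 3 + I)
f(t, g) = -1/(3*(3 + t))
(-37151 + 15996)/(f(47, -8) + (-14 - 108*X)) = (-37151 + 15996)/(-1/(9 + 3*47) + (-14 - 108*(-216))) = -21155/(-1/(9 + 141) + (-14 + 23328)) = -21155/(-1/150 + 23314) = -21155/3497099/150 = -21155*150/3497099 = -3173250/3497099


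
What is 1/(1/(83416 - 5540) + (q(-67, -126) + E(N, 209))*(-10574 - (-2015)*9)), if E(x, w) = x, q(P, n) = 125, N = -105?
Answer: 77876/11776408721 ≈ 6.6129e-6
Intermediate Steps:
1/(1/(83416 - 5540) + (q(-67, -126) + E(N, 209))*(-10574 - (-2015)*9)) = 1/(1/(83416 - 5540) + (125 - 105)*(-10574 - (-2015)*9)) = 1/(1/77876 + 20*(-10574 - 2015*(-9))) = 1/(1/77876 + 20*(-10574 + 18135)) = 1/(1/77876 + 20*7561) = 1/(1/77876 + 151220) = 1/(11776408721/77876) = 77876/11776408721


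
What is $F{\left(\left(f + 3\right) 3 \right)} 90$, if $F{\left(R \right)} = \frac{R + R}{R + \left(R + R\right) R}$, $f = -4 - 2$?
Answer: $- \frac{180}{17} \approx -10.588$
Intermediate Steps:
$f = -6$
$F{\left(R \right)} = \frac{2 R}{R + 2 R^{2}}$ ($F{\left(R \right)} = \frac{2 R}{R + 2 R R} = \frac{2 R}{R + 2 R^{2}}$)
$F{\left(\left(f + 3\right) 3 \right)} 90 = \frac{2}{1 + 2 \left(-6 + 3\right) 3} \cdot 90 = \frac{2}{1 + 2 \left(\left(-3\right) 3\right)} 90 = \frac{2}{1 + 2 \left(-9\right)} 90 = \frac{2}{1 - 18} \cdot 90 = \frac{2}{-17} \cdot 90 = 2 \left(- \frac{1}{17}\right) 90 = \left(- \frac{2}{17}\right) 90 = - \frac{180}{17}$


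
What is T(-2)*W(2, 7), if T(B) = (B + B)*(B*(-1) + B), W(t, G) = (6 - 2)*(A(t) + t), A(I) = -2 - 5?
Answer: 0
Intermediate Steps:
A(I) = -7
W(t, G) = -28 + 4*t (W(t, G) = (6 - 2)*(-7 + t) = 4*(-7 + t) = -28 + 4*t)
T(B) = 0 (T(B) = (2*B)*(-B + B) = (2*B)*0 = 0)
T(-2)*W(2, 7) = 0*(-28 + 4*2) = 0*(-28 + 8) = 0*(-20) = 0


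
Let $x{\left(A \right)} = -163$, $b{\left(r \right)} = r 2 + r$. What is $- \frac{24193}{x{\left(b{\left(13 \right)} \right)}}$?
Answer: $\frac{24193}{163} \approx 148.42$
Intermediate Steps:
$b{\left(r \right)} = 3 r$ ($b{\left(r \right)} = 2 r + r = 3 r$)
$- \frac{24193}{x{\left(b{\left(13 \right)} \right)}} = - \frac{24193}{-163} = \left(-24193\right) \left(- \frac{1}{163}\right) = \frac{24193}{163}$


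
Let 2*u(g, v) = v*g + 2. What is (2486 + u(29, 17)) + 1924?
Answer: 9315/2 ≈ 4657.5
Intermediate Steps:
u(g, v) = 1 + g*v/2 (u(g, v) = (v*g + 2)/2 = (g*v + 2)/2 = (2 + g*v)/2 = 1 + g*v/2)
(2486 + u(29, 17)) + 1924 = (2486 + (1 + (½)*29*17)) + 1924 = (2486 + (1 + 493/2)) + 1924 = (2486 + 495/2) + 1924 = 5467/2 + 1924 = 9315/2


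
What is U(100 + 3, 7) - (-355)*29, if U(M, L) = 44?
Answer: 10339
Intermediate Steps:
U(100 + 3, 7) - (-355)*29 = 44 - (-355)*29 = 44 - 1*(-10295) = 44 + 10295 = 10339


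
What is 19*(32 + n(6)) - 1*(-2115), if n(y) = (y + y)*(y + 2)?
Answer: 4547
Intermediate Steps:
n(y) = 2*y*(2 + y) (n(y) = (2*y)*(2 + y) = 2*y*(2 + y))
19*(32 + n(6)) - 1*(-2115) = 19*(32 + 2*6*(2 + 6)) - 1*(-2115) = 19*(32 + 2*6*8) + 2115 = 19*(32 + 96) + 2115 = 19*128 + 2115 = 2432 + 2115 = 4547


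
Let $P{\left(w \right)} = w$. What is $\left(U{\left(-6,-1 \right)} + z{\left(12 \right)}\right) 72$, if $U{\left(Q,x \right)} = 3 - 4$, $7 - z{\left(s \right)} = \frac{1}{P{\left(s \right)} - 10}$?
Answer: $396$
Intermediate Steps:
$z{\left(s \right)} = 7 - \frac{1}{-10 + s}$ ($z{\left(s \right)} = 7 - \frac{1}{s - 10} = 7 - \frac{1}{-10 + s}$)
$U{\left(Q,x \right)} = -1$ ($U{\left(Q,x \right)} = 3 - 4 = -1$)
$\left(U{\left(-6,-1 \right)} + z{\left(12 \right)}\right) 72 = \left(-1 + \frac{-71 + 7 \cdot 12}{-10 + 12}\right) 72 = \left(-1 + \frac{-71 + 84}{2}\right) 72 = \left(-1 + \frac{1}{2} \cdot 13\right) 72 = \left(-1 + \frac{13}{2}\right) 72 = \frac{11}{2} \cdot 72 = 396$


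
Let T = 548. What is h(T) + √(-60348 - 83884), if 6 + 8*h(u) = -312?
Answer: -159/4 + 22*I*√298 ≈ -39.75 + 379.78*I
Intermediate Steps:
h(u) = -159/4 (h(u) = -¾ + (⅛)*(-312) = -¾ - 39 = -159/4)
h(T) + √(-60348 - 83884) = -159/4 + √(-60348 - 83884) = -159/4 + √(-144232) = -159/4 + 22*I*√298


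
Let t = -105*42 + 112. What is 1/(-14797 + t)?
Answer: -1/19095 ≈ -5.2370e-5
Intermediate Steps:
t = -4298 (t = -4410 + 112 = -4298)
1/(-14797 + t) = 1/(-14797 - 4298) = 1/(-19095) = -1/19095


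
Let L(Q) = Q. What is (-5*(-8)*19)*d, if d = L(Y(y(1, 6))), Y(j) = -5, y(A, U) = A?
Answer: -3800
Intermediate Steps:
d = -5
(-5*(-8)*19)*d = (-5*(-8)*19)*(-5) = (40*19)*(-5) = 760*(-5) = -3800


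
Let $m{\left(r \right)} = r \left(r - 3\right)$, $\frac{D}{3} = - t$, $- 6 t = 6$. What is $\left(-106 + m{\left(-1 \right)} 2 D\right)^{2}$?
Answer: $6724$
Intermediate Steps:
$t = -1$ ($t = \left(- \frac{1}{6}\right) 6 = -1$)
$D = 3$ ($D = 3 \left(\left(-1\right) \left(-1\right)\right) = 3 \cdot 1 = 3$)
$m{\left(r \right)} = r \left(-3 + r\right)$
$\left(-106 + m{\left(-1 \right)} 2 D\right)^{2} = \left(-106 + - (-3 - 1) 2 \cdot 3\right)^{2} = \left(-106 + \left(-1\right) \left(-4\right) 2 \cdot 3\right)^{2} = \left(-106 + 4 \cdot 2 \cdot 3\right)^{2} = \left(-106 + 8 \cdot 3\right)^{2} = \left(-106 + 24\right)^{2} = \left(-82\right)^{2} = 6724$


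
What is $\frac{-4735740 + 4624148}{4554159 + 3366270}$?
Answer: $- \frac{111592}{7920429} \approx -0.014089$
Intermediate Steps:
$\frac{-4735740 + 4624148}{4554159 + 3366270} = - \frac{111592}{7920429}$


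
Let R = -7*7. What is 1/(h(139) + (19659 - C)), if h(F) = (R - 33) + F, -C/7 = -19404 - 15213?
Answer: -1/222603 ≈ -4.4923e-6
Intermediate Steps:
R = -49
C = 242319 (C = -7*(-19404 - 15213) = -7*(-34617) = 242319)
h(F) = -82 + F (h(F) = (-49 - 33) + F = -82 + F)
1/(h(139) + (19659 - C)) = 1/((-82 + 139) + (19659 - 1*242319)) = 1/(57 + (19659 - 242319)) = 1/(57 - 222660) = 1/(-222603) = -1/222603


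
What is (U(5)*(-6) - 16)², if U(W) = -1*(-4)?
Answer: 1600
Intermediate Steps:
U(W) = 4
(U(5)*(-6) - 16)² = (4*(-6) - 16)² = (-24 - 16)² = (-40)² = 1600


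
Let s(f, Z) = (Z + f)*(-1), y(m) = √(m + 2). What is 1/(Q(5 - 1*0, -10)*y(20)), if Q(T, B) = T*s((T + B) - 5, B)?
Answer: √22/2200 ≈ 0.0021320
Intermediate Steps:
y(m) = √(2 + m)
s(f, Z) = -Z - f
Q(T, B) = T*(5 - T - 2*B) (Q(T, B) = T*(-B - ((T + B) - 5)) = T*(-B - ((B + T) - 5)) = T*(-B - (-5 + B + T)) = T*(-B + (5 - B - T)) = T*(5 - T - 2*B))
1/(Q(5 - 1*0, -10)*y(20)) = 1/(((5 - 1*0)*(5 - (5 - 1*0) - 2*(-10)))*√(2 + 20)) = 1/(((5 + 0)*(5 - (5 + 0) + 20))*√22) = 1/((5*(5 - 1*5 + 20))*√22) = 1/((5*(5 - 5 + 20))*√22) = 1/((5*20)*√22) = 1/(100*√22) = √22/2200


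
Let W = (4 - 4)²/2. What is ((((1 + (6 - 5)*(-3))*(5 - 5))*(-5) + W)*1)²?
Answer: 0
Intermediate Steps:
W = 0 (W = 0²*(½) = 0*(½) = 0)
((((1 + (6 - 5)*(-3))*(5 - 5))*(-5) + W)*1)² = ((((1 + (6 - 5)*(-3))*(5 - 5))*(-5) + 0)*1)² = ((((1 + 1*(-3))*0)*(-5) + 0)*1)² = ((((1 - 3)*0)*(-5) + 0)*1)² = ((-2*0*(-5) + 0)*1)² = ((0*(-5) + 0)*1)² = ((0 + 0)*1)² = (0*1)² = 0² = 0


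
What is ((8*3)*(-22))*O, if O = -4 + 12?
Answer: -4224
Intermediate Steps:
O = 8
((8*3)*(-22))*O = ((8*3)*(-22))*8 = (24*(-22))*8 = -528*8 = -4224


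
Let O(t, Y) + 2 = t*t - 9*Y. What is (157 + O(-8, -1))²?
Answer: 51984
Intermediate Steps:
O(t, Y) = -2 + t² - 9*Y (O(t, Y) = -2 + (t*t - 9*Y) = -2 + (t² - 9*Y) = -2 + t² - 9*Y)
(157 + O(-8, -1))² = (157 + (-2 + (-8)² - 9*(-1)))² = (157 + (-2 + 64 + 9))² = (157 + 71)² = 228² = 51984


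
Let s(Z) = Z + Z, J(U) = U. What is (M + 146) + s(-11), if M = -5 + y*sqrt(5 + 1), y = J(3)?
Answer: 119 + 3*sqrt(6) ≈ 126.35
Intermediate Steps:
s(Z) = 2*Z
y = 3
M = -5 + 3*sqrt(6) (M = -5 + 3*sqrt(5 + 1) = -5 + 3*sqrt(6) ≈ 2.3485)
(M + 146) + s(-11) = ((-5 + 3*sqrt(6)) + 146) + 2*(-11) = (141 + 3*sqrt(6)) - 22 = 119 + 3*sqrt(6)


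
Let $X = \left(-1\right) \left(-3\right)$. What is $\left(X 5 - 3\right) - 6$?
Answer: $6$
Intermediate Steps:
$X = 3$
$\left(X 5 - 3\right) - 6 = \left(3 \cdot 5 - 3\right) - 6 = \left(15 - 3\right) - 6 = 12 - 6 = 6$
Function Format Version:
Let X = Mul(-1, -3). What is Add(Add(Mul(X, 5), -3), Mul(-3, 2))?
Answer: 6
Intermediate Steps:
X = 3
Add(Add(Mul(X, 5), -3), Mul(-3, 2)) = Add(Add(Mul(3, 5), -3), Mul(-3, 2)) = Add(Add(15, -3), -6) = Add(12, -6) = 6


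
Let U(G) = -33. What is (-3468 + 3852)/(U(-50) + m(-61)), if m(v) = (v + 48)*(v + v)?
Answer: 384/1553 ≈ 0.24726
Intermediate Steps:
m(v) = 2*v*(48 + v) (m(v) = (48 + v)*(2*v) = 2*v*(48 + v))
(-3468 + 3852)/(U(-50) + m(-61)) = (-3468 + 3852)/(-33 + 2*(-61)*(48 - 61)) = 384/(-33 + 2*(-61)*(-13)) = 384/(-33 + 1586) = 384/1553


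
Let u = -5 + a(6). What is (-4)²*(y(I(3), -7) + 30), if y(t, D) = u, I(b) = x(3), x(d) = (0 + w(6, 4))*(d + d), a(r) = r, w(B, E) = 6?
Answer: 496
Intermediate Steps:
u = 1 (u = -5 + 6 = 1)
x(d) = 12*d (x(d) = (0 + 6)*(d + d) = 6*(2*d) = 12*d)
I(b) = 36 (I(b) = 12*3 = 36)
y(t, D) = 1
(-4)²*(y(I(3), -7) + 30) = (-4)²*(1 + 30) = 16*31 = 496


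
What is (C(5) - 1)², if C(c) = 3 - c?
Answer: 9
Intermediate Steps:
(C(5) - 1)² = ((3 - 1*5) - 1)² = ((3 - 5) - 1)² = (-2 - 1)² = (-3)² = 9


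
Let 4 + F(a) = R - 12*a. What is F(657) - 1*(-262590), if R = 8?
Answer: 254710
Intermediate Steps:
F(a) = 4 - 12*a (F(a) = -4 + (8 - 12*a) = 4 - 12*a)
F(657) - 1*(-262590) = (4 - 12*657) - 1*(-262590) = (4 - 7884) + 262590 = -7880 + 262590 = 254710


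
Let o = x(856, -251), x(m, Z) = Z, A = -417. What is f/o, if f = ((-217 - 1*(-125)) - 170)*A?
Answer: -109254/251 ≈ -435.27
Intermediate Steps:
o = -251
f = 109254 (f = ((-217 - 1*(-125)) - 170)*(-417) = ((-217 + 125) - 170)*(-417) = (-92 - 170)*(-417) = -262*(-417) = 109254)
f/o = 109254/(-251) = 109254*(-1/251) = -109254/251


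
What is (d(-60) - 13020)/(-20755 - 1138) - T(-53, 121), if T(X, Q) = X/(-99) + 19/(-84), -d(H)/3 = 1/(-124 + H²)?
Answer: 684501085/2397152142 ≈ 0.28555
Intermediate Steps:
d(H) = -3/(-124 + H²)
T(X, Q) = -19/84 - X/99 (T(X, Q) = X*(-1/99) + 19*(-1/84) = -X/99 - 19/84 = -19/84 - X/99)
(d(-60) - 13020)/(-20755 - 1138) - T(-53, 121) = (-3/(-124 + (-60)²) - 13020)/(-20755 - 1138) - (-19/84 - 1/99*(-53)) = (-3/(-124 + 3600) - 13020)/(-21893) - (-19/84 + 53/99) = (-3/3476 - 13020)*(-1/21893) - 1*857/2772 = (-3*1/3476 - 13020)*(-1/21893) - 857/2772 = (-3/3476 - 13020)*(-1/21893) - 857/2772 = -45257523/3476*(-1/21893) - 857/2772 = 45257523/76100068 - 857/2772 = 684501085/2397152142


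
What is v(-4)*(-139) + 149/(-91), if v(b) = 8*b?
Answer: 404619/91 ≈ 4446.4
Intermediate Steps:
v(-4)*(-139) + 149/(-91) = (8*(-4))*(-139) + 149/(-91) = -32*(-139) + 149*(-1/91) = 4448 - 149/91 = 404619/91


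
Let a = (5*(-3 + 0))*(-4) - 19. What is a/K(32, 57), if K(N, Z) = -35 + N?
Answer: -41/3 ≈ -13.667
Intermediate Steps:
a = 41 (a = (5*(-3))*(-4) - 19 = -15*(-4) - 19 = 60 - 19 = 41)
a/K(32, 57) = 41/(-35 + 32) = 41/(-3) = 41*(-⅓) = -41/3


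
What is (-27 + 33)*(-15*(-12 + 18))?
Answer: -540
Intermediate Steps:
(-27 + 33)*(-15*(-12 + 18)) = 6*(-15*6) = 6*(-90) = -540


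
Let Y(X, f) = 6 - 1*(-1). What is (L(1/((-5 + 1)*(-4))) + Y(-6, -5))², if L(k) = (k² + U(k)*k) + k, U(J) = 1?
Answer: 3330625/65536 ≈ 50.821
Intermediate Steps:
Y(X, f) = 7 (Y(X, f) = 6 + 1 = 7)
L(k) = k² + 2*k (L(k) = (k² + 1*k) + k = (k² + k) + k = (k + k²) + k = k² + 2*k)
(L(1/((-5 + 1)*(-4))) + Y(-6, -5))² = ((2 + 1/((-5 + 1)*(-4)))/(((-5 + 1)*(-4))) + 7)² = ((2 + 1/(-4*(-4)))/((-4*(-4))) + 7)² = ((2 + 1/16)/16 + 7)² = ((1/16)*(33/16) + 7)² = (33/256 + 7)² = (1825/256)² = 3330625/65536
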